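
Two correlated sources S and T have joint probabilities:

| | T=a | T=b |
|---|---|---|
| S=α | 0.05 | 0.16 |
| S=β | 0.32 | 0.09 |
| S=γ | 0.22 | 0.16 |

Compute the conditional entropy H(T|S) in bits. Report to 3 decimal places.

Marginals: p(S) = (0.2100, 0.4100, 0.3800), p(T) = (0.5900, 0.4100).
H(T|S) = Σ p(S) · H(T|S=·).
  S=α: p=0.2100, H(T|S=α) = 0.7919
  S=β: p=0.4100, H(T|S=β) = 0.7593
  S=γ: p=0.3800, H(T|S=γ) = 0.9819
Weighted sum = 0.851 bits.

0.851 bits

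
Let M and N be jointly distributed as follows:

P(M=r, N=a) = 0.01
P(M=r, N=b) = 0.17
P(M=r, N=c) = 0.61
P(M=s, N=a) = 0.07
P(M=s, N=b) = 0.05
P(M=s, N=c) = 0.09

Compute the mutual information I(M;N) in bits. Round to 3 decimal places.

0.140 bits

Marginals: p(M) = (0.7900, 0.2100), p(N) = (0.0800, 0.2200, 0.7000).
I(M;N) = Σ p(x,y)·log₂[p(x,y)/(p(x)p(y))].
  (r,a): 0.01·log₂(0.1582) = -0.0266
  (r,b): 0.17·log₂(0.9781) = -0.0054
  (r,c): 0.61·log₂(1.1031) = 0.0863
  (s,a): 0.07·log₂(4.1667) = 0.1441
  (s,b): 0.05·log₂(1.0823) = 0.0057
  (s,c): 0.09·log₂(0.6122) = -0.0637
Sum = 0.140 bits.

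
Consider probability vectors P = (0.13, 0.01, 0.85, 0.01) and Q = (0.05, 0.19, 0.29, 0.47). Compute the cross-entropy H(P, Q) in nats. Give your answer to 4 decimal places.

1.4658 nats

H(P,Q) = −Σ p·ln q.
  −0.13·ln(0.05) = 0.38945
  −0.01·ln(0.19) = 0.01661
  −0.85·ln(0.29) = 1.05219
  −0.01·ln(0.47) = 0.00755
H(P,Q) = 1.4658 nats.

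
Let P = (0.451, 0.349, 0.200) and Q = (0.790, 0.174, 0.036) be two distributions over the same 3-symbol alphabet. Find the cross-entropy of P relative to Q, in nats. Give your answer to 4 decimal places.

H(P,Q) = −Σ p·ln q.
  −0.451·ln(0.790) = 0.10631
  −0.349·ln(0.174) = 0.61030
  −0.200·ln(0.036) = 0.66485
H(P,Q) = 1.3815 nats.

1.3815 nats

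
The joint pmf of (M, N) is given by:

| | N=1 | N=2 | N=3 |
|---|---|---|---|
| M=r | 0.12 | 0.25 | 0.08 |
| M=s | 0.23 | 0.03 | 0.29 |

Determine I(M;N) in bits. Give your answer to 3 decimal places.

Marginals: p(M) = (0.4500, 0.5500), p(N) = (0.3500, 0.2800, 0.3700).
I(M;N) = H(M) + H(N) − H(M,N).
H(M) = 0.9928, H(N) = 1.5751, H(M,N) = 2.3159.
I(M;N) = 0.9928 + 1.5751 − 2.3159 = 0.252 bits.

0.252 bits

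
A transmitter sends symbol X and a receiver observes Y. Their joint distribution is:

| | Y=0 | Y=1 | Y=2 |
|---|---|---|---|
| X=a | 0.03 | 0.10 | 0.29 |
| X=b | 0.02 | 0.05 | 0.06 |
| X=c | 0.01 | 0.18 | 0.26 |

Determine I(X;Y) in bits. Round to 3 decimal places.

Marginals: p(X) = (0.4200, 0.1300, 0.4500), p(Y) = (0.0600, 0.3300, 0.6100).
I(X;Y) = Σ p(x,y)·log₂[p(x,y)/(p(x)p(y))].
  (a,0): 0.03·log₂(1.1905) = 0.0075
  (a,1): 0.10·log₂(0.7215) = -0.0471
  (a,2): 0.29·log₂(1.1319) = 0.0518
  (b,0): 0.02·log₂(2.5641) = 0.0272
  (b,1): 0.05·log₂(1.1655) = 0.0110
  (b,2): 0.06·log₂(0.7566) = -0.0241
  (c,0): 0.01·log₂(0.3704) = -0.0143
  (c,1): 0.18·log₂(1.2121) = 0.0500
  (c,2): 0.26·log₂(0.9472) = -0.0204
Sum = 0.042 bits.

0.042 bits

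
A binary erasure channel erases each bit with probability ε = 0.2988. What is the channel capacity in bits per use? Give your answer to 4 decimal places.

0.7012 bits

Binary erasure channel: capacity C = 1 − ε.
C = 1 − 0.2988 = 0.7012 bits per channel use.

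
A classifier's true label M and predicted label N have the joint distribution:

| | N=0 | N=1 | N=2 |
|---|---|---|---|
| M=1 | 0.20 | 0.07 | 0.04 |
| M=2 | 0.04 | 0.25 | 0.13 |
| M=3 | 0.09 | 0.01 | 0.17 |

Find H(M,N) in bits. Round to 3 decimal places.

2.801 bits

H(M,N) = −Σ p(x,y)·log₂ p(x,y) over all 9 cells.
  cell (1,0): −0.20·log₂0.20 = 0.4644
  cell (1,1): −0.07·log₂0.07 = 0.2686
  cell (1,2): −0.04·log₂0.04 = 0.1858
  cell (2,0): −0.04·log₂0.04 = 0.1858
  cell (2,1): −0.25·log₂0.25 = 0.5000
  cell (2,2): −0.13·log₂0.13 = 0.3826
  cell (3,0): −0.09·log₂0.09 = 0.3127
  cell (3,1): −0.01·log₂0.01 = 0.0664
  cell (3,2): −0.17·log₂0.17 = 0.4346
Sum = 2.801 bits.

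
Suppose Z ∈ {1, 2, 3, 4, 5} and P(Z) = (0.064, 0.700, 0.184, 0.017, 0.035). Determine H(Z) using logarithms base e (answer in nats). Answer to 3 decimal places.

0.924 nats

H(Z) = −Σ p·ln p.
  −(0.064)·ln(0.064) = 0.1759
  −(0.700)·ln(0.700) = 0.2497
  −(0.184)·ln(0.184) = 0.3115
  −(0.017)·ln(0.017) = 0.0693
  −(0.035)·ln(0.035) = 0.1173
Sum: 0.1759 + 0.2497 + 0.3115 + 0.0693 + 0.1173 = 0.924 nats.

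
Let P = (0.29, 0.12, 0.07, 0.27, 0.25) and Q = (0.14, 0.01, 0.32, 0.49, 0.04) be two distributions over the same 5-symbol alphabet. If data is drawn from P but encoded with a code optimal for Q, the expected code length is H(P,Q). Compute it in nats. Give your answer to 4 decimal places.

H(P,Q) = −Σ p·ln q.
  −0.29·ln(0.14) = 0.57017
  −0.12·ln(0.01) = 0.55262
  −0.07·ln(0.32) = 0.07976
  −0.27·ln(0.49) = 0.19260
  −0.25·ln(0.04) = 0.80472
H(P,Q) = 2.1999 nats.

2.1999 nats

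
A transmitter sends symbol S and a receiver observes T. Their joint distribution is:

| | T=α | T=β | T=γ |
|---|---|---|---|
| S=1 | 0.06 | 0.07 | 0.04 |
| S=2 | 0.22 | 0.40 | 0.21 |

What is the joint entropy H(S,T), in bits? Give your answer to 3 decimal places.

H(S,T) = −Σ p(x,y)·log₂ p(x,y) over all 6 cells.
  cell (1,α): −0.06·log₂0.06 = 0.2435
  cell (1,β): −0.07·log₂0.07 = 0.2686
  cell (1,γ): −0.04·log₂0.04 = 0.1858
  cell (2,α): −0.22·log₂0.22 = 0.4806
  cell (2,β): −0.40·log₂0.40 = 0.5288
  cell (2,γ): −0.21·log₂0.21 = 0.4728
Sum = 2.180 bits.

2.180 bits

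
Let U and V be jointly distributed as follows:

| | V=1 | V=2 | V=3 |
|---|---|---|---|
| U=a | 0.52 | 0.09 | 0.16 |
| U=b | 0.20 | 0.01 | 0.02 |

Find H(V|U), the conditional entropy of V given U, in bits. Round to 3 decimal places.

Chain rule: H(V|U) = H(U,V) − H(U).
Marginals: p(U) = (0.7700, 0.2300), p(V) = (0.7200, 0.1000, 0.1800).
H(U,V) = 1.8699 bits; H(U) = 0.7780 bits.
H(V|U) = 1.8699 − 0.7780 = 1.092 bits.

1.092 bits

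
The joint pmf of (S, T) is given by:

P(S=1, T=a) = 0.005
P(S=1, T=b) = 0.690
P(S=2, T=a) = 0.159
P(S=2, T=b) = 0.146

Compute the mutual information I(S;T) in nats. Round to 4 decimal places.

0.2055 nats

Marginals: p(S) = (0.6950, 0.3050), p(T) = (0.1640, 0.8360).
I(S;T) = Σ p(x,y)·ln[p(x,y)/(p(x)p(y))].
  (1,a): 0.005·ln(0.0439) = -0.01563
  (1,b): 0.690·ln(1.1876) = 0.11862
  (2,a): 0.159·ln(3.1787) = 0.18388
  (2,b): 0.146·ln(0.5726) = -0.08141
Sum = 0.2055 nats.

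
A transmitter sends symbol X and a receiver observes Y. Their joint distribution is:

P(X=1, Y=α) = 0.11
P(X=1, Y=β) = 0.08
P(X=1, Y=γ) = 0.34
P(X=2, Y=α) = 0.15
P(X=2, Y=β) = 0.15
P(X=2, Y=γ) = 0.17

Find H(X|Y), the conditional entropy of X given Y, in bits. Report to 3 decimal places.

Marginals: p(X) = (0.5300, 0.4700), p(Y) = (0.2600, 0.2300, 0.5100).
H(X|Y) = Σ p(Y) · H(X|Y=·).
  Y=α: p=0.2600, H(X|Y=α) = 0.9829
  Y=β: p=0.2300, H(X|Y=β) = 0.9321
  Y=γ: p=0.5100, H(X|Y=γ) = 0.9183
Weighted sum = 0.938 bits.

0.938 bits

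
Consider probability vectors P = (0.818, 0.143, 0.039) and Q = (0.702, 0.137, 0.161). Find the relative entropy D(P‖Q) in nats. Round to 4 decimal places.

D(P‖Q) = Σ p·ln(p/q).
  0.818·ln(0.818/0.702) = 0.12510
  0.143·ln(0.143/0.137) = 0.00613
  0.039·ln(0.039/0.161) = -0.05530
D(P‖Q) = 0.0759 nats.

0.0759 nats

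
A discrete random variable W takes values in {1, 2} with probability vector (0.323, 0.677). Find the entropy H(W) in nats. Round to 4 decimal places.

H(W) = −Σ p·ln p.
  −(0.323)·ln(0.323) = 0.36502
  −(0.677)·ln(0.677) = 0.26409
Sum: 0.36502 + 0.26409 = 0.6291 nats.

0.6291 nats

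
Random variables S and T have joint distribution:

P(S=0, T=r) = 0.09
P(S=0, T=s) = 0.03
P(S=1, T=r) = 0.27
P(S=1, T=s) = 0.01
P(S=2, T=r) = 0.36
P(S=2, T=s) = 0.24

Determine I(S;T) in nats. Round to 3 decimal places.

0.079 nats

Marginals: p(S) = (0.1200, 0.2800, 0.6000), p(T) = (0.7200, 0.2800).
I(S;T) = H(S) + H(T) − H(S,T).
H(S) = 0.9174, H(T) = 0.5930, H(S,T) = 1.4318.
I(S;T) = 0.9174 + 0.5930 − 1.4318 = 0.079 nats.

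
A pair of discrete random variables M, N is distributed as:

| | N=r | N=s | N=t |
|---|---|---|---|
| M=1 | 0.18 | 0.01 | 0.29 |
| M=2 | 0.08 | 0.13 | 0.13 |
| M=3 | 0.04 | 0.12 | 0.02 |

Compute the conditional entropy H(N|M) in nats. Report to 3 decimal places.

Chain rule: H(N|M) = H(M,N) − H(M).
Marginals: p(M) = (0.4800, 0.3400, 0.1800), p(N) = (0.3000, 0.2600, 0.4400).
H(M,N) = 1.9076 nats; H(M) = 1.0278 nats.
H(N|M) = 1.9076 − 1.0278 = 0.880 nats.

0.880 nats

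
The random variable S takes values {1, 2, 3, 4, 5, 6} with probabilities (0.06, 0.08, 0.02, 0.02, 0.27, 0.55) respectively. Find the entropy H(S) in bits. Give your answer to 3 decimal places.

H(S) = −Σ p·log₂ p.
  −(0.06)·log₂(0.06) = 0.2435
  −(0.08)·log₂(0.08) = 0.2915
  −(0.02)·log₂(0.02) = 0.1129
  −(0.02)·log₂(0.02) = 0.1129
  −(0.27)·log₂(0.27) = 0.5100
  −(0.55)·log₂(0.55) = 0.4744
Sum: 0.2435 + 0.2915 + 0.1129 + 0.1129 + 0.5100 + 0.4744 = 1.745 bits.

1.745 bits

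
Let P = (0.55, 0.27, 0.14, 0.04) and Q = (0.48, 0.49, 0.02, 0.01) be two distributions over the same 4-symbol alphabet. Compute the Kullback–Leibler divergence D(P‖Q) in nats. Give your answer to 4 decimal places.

0.2418 nats

D(P‖Q) = Σ p·ln(p/q).
  0.55·ln(0.55/0.48) = 0.07487
  0.27·ln(0.27/0.49) = -0.16092
  0.14·ln(0.14/0.02) = 0.27243
  0.04·ln(0.04/0.01) = 0.05545
D(P‖Q) = 0.2418 nats.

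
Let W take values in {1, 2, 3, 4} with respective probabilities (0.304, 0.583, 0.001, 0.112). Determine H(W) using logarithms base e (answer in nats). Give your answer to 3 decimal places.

0.929 nats

H(W) = −Σ p·ln p.
  −(0.304)·ln(0.304) = 0.3620
  −(0.583)·ln(0.583) = 0.3146
  −(0.001)·ln(0.001) = 0.0069
  −(0.112)·ln(0.112) = 0.2452
Sum: 0.3620 + 0.3146 + 0.0069 + 0.2452 = 0.929 nats.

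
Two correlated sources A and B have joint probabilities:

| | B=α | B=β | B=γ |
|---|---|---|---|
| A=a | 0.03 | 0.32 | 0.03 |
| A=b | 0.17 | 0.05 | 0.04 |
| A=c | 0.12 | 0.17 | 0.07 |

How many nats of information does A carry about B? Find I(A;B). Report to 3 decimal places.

Marginals: p(A) = (0.3800, 0.2600, 0.3600), p(B) = (0.3200, 0.5400, 0.1400).
I(A;B) = Σ p(x,y)·ln[p(x,y)/(p(x)p(y))].
  (a,α): 0.03·ln(0.2467) = -0.0420
  (a,β): 0.32·ln(1.5595) = 0.1422
  (a,γ): 0.03·ln(0.5639) = -0.0172
  (b,α): 0.17·ln(2.0433) = 0.1215
  (b,β): 0.05·ln(0.3561) = -0.0516
  (b,γ): 0.04·ln(1.0989) = 0.0038
  (c,α): 0.12·ln(1.0417) = 0.0049
  (c,β): 0.17·ln(0.8745) = -0.0228
  (c,γ): 0.07·ln(1.3889) = 0.0230
Sum = 0.162 nats.

0.162 nats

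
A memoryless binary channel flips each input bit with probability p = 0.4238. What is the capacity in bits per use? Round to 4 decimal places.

0.0168 bits

Binary symmetric channel: C = 1 − h₂(ε) where h₂ is the binary entropy function.
h₂(0.4238) = −0.4238·log₂0.4238 − 0.5762·log₂0.5762 = 0.9832.
C = 1 − 0.9832 = 0.0168 bits per channel use.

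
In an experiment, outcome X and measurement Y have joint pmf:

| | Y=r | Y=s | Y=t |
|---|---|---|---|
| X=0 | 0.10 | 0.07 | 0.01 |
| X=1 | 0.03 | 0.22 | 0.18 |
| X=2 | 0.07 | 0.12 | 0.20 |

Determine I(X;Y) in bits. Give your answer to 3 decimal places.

Marginals: p(X) = (0.1800, 0.4300, 0.3900), p(Y) = (0.2000, 0.4100, 0.3900).
I(X;Y) = H(X) + H(Y) − H(X,Y).
H(X) = 1.4987, H(Y) = 1.5216, H(X,Y) = 2.8448.
I(X;Y) = 1.4987 + 1.5216 − 2.8448 = 0.175 bits.

0.175 bits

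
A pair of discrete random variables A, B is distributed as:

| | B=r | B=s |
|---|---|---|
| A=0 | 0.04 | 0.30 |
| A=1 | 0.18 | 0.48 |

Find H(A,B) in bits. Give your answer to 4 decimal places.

H(A,B) = −Σ p(x,y)·log₂ p(x,y) over all 4 cells.
  cell (0,r): −0.04·log₂0.04 = 0.18575
  cell (0,s): −0.30·log₂0.30 = 0.52109
  cell (1,r): −0.18·log₂0.18 = 0.44531
  cell (1,s): −0.48·log₂0.48 = 0.50827
Sum = 1.6604 bits.

1.6604 bits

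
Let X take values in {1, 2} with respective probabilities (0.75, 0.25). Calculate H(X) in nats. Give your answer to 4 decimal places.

0.5623 nats

H(X) = −Σ p·ln p.
  −(0.75)·ln(0.75) = 0.21576
  −(0.25)·ln(0.25) = 0.34657
Sum: 0.21576 + 0.34657 = 0.5623 nats.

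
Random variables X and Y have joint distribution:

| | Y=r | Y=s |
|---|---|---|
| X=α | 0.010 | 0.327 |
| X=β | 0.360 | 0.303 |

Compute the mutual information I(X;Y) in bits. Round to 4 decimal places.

0.2263 bits

Marginals: p(X) = (0.3370, 0.6630), p(Y) = (0.3700, 0.6300).
I(X;Y) = Σ p(x,y)·log₂[p(x,y)/(p(x)p(y))].
  (α,r): 0.010·log₂(0.0802) = -0.03640
  (α,s): 0.327·log₂(1.5402) = 0.20376
  (β,r): 0.360·log₂(1.4675) = 0.19922
  (β,s): 0.303·log₂(0.7254) = -0.14032
Sum = 0.2263 bits.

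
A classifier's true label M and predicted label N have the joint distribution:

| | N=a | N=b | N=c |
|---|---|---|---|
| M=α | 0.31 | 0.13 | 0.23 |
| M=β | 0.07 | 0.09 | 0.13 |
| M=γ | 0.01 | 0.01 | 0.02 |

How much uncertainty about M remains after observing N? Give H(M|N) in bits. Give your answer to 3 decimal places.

1.056 bits

Marginals: p(M) = (0.6700, 0.2900, 0.0400), p(N) = (0.3900, 0.2300, 0.3800).
H(M|N) = Σ p(N) · H(M|N=·).
  N=a: p=0.3900, H(M|N=a) = 0.8436
  N=b: p=0.2300, H(M|N=b) = 1.1916
  N=c: p=0.3800, H(M|N=c) = 1.1914
Weighted sum = 1.056 bits.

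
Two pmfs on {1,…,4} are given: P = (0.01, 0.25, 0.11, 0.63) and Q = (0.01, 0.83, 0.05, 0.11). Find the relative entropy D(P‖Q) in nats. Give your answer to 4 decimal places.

0.8862 nats

D(P‖Q) = Σ p·ln(p/q).
  0.01·ln(0.01/0.01) = 0.00000
  0.25·ln(0.25/0.83) = -0.29999
  0.11·ln(0.11/0.05) = 0.08673
  0.63·ln(0.63/0.11) = 1.09950
D(P‖Q) = 0.8862 nats.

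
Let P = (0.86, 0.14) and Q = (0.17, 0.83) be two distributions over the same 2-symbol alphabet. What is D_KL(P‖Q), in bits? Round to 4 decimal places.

1.6519 bits

D(P‖Q) = Σ p·log₂(p/q).
  0.86·log₂(0.86/0.17) = 2.01137
  0.14·log₂(0.14/0.83) = -0.35948
D(P‖Q) = 1.6519 bits.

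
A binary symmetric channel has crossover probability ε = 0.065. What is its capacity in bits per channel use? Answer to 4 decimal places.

0.6530 bits

Binary symmetric channel: C = 1 − h₂(ε) where h₂ is the binary entropy function.
h₂(0.065) = −0.065·log₂0.065 − 0.935·log₂0.935 = 0.3470.
C = 1 − 0.3470 = 0.6530 bits per channel use.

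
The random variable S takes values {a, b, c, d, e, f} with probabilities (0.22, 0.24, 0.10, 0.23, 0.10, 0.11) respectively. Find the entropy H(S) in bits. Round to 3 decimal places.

2.477 bits

H(S) = −Σ p·log₂ p.
  −(0.22)·log₂(0.22) = 0.4806
  −(0.24)·log₂(0.24) = 0.4941
  −(0.10)·log₂(0.10) = 0.3322
  −(0.23)·log₂(0.23) = 0.4877
  −(0.10)·log₂(0.10) = 0.3322
  −(0.11)·log₂(0.11) = 0.3503
Sum: 0.4806 + 0.4941 + 0.3322 + 0.4877 + 0.3322 + 0.3503 = 2.477 bits.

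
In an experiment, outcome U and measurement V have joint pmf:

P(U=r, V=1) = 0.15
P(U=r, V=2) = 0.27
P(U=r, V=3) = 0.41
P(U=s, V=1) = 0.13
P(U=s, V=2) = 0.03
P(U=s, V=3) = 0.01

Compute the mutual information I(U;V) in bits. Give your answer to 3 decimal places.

0.170 bits

Marginals: p(U) = (0.8300, 0.1700), p(V) = (0.2800, 0.3000, 0.4200).
I(U;V) = H(U) + H(V) − H(U,V).
H(U) = 0.6577, H(V) = 1.5610, H(U,V) = 2.0488.
I(U;V) = 0.6577 + 1.5610 − 2.0488 = 0.170 bits.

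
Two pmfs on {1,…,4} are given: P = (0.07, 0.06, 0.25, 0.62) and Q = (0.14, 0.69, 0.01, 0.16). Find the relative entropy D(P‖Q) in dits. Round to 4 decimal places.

0.6295 dits

D(P‖Q) = Σ p·log₁₀(p/q).
  0.07·log₁₀(0.07/0.14) = -0.02107
  0.06·log₁₀(0.06/0.69) = -0.06364
  0.25·log₁₀(0.25/0.01) = 0.34949
  0.62·log₁₀(0.62/0.16) = 0.36473
D(P‖Q) = 0.6295 dits.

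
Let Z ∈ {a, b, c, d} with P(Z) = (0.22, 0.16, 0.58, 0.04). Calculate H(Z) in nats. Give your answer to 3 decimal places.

H(Z) = −Σ p·ln p.
  −(0.22)·ln(0.22) = 0.3331
  −(0.16)·ln(0.16) = 0.2932
  −(0.58)·ln(0.58) = 0.3159
  −(0.04)·ln(0.04) = 0.1288
Sum: 0.3331 + 0.2932 + 0.3159 + 0.1288 = 1.071 nats.

1.071 nats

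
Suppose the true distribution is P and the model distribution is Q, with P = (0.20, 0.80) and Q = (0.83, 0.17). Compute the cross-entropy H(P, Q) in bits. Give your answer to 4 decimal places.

2.0989 bits

H(P,Q) = −Σ p·log₂ q.
  −0.20·log₂(0.83) = 0.05376
  −0.80·log₂(0.17) = 2.04511
H(P,Q) = 2.0989 bits.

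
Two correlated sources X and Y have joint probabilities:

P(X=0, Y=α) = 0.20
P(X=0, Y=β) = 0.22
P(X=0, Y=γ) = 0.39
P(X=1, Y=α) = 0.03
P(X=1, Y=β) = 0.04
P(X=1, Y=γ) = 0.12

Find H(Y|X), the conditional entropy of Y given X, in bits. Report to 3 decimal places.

1.478 bits

Marginals: p(X) = (0.8100, 0.1900), p(Y) = (0.2300, 0.2600, 0.5100).
H(Y|X) = Σ p(X) · H(Y|X=·).
  X=0: p=0.8100, H(Y|X=0) = 1.5167
  X=1: p=0.1900, H(Y|X=1) = 1.3124
Weighted sum = 1.478 bits.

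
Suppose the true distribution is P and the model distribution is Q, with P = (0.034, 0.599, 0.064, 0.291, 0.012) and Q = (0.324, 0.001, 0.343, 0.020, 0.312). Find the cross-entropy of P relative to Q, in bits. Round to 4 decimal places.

7.7861 bits

H(P,Q) = −Σ p·log₂ q.
  −0.034·log₂(0.324) = 0.05528
  −0.599·log₂(0.001) = 5.96950
  −0.064·log₂(0.343) = 0.09880
  −0.291·log₂(0.020) = 1.64236
  −0.012·log₂(0.312) = 0.02016
H(P,Q) = 7.7861 bits.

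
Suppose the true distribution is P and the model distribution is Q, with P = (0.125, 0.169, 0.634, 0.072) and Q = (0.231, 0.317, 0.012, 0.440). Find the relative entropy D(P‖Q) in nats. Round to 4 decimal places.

D(P‖Q) = Σ p·ln(p/q).
  0.125·ln(0.125/0.231) = -0.07676
  0.169·ln(0.169/0.317) = -0.10630
  0.634·ln(0.634/0.012) = 2.51517
  0.072·ln(0.072/0.440) = -0.13033
D(P‖Q) = 2.2018 nats.

2.2018 nats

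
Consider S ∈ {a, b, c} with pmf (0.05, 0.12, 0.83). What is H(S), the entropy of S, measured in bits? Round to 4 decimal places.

H(S) = −Σ p·log₂ p.
  −(0.05)·log₂(0.05) = 0.21610
  −(0.12)·log₂(0.12) = 0.36707
  −(0.83)·log₂(0.83) = 0.22312
Sum: 0.21610 + 0.36707 + 0.22312 = 0.8063 bits.

0.8063 bits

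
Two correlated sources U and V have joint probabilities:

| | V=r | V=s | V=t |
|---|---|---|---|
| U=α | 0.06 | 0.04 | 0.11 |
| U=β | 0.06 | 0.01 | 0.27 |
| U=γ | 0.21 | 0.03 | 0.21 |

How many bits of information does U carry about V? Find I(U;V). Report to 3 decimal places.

Marginals: p(U) = (0.2100, 0.3400, 0.4500), p(V) = (0.3300, 0.0800, 0.5900).
I(U;V) = Σ p(x,y)·log₂[p(x,y)/(p(x)p(y))].
  (α,r): 0.06·log₂(0.8658) = -0.0125
  (α,s): 0.04·log₂(2.3810) = 0.0501
  (α,t): 0.11·log₂(0.8878) = -0.0189
  (β,r): 0.06·log₂(0.5348) = -0.0542
  (β,s): 0.01·log₂(0.3676) = -0.0144
  (β,t): 0.27·log₂(1.3460) = 0.1157
  (γ,r): 0.21·log₂(1.4141) = 0.1050
  (γ,s): 0.03·log₂(0.8333) = -0.0079
  (γ,t): 0.21·log₂(0.7910) = -0.0710
Sum = 0.092 bits.

0.092 bits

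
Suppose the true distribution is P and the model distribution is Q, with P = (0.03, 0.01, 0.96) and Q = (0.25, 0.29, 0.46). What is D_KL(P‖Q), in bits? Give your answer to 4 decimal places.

0.8786 bits

D(P‖Q) = Σ p·log₂(p/q).
  0.03·log₂(0.03/0.25) = -0.09177
  0.01·log₂(0.01/0.29) = -0.04858
  0.96·log₂(0.96/0.46) = 1.01894
D(P‖Q) = 0.8786 bits.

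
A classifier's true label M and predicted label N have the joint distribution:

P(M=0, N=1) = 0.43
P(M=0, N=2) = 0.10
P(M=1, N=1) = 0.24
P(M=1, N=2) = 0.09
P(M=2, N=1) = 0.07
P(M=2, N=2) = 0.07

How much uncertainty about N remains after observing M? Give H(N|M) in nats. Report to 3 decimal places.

Marginals: p(M) = (0.5300, 0.3300, 0.1400), p(N) = (0.7400, 0.2600).
H(N|M) = Σ p(M) · H(N|M=·).
  M=0: p=0.5300, H(N|M=0) = 0.4843
  M=1: p=0.3300, H(N|M=1) = 0.5860
  M=2: p=0.1400, H(N|M=2) = 0.6931
Weighted sum = 0.547 nats.

0.547 nats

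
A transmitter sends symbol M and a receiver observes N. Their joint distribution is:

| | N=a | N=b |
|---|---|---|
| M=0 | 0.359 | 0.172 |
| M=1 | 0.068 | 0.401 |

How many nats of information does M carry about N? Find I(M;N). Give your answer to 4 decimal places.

0.1539 nats

Marginals: p(M) = (0.5310, 0.4690), p(N) = (0.4270, 0.5730).
I(M;N) = Σ p(x,y)·ln[p(x,y)/(p(x)p(y))].
  (0,a): 0.359·ln(1.5833) = 0.16497
  (0,b): 0.172·ln(0.5653) = -0.09811
  (1,a): 0.068·ln(0.3396) = -0.07345
  (1,b): 0.401·ln(1.4922) = 0.16049
Sum = 0.1539 nats.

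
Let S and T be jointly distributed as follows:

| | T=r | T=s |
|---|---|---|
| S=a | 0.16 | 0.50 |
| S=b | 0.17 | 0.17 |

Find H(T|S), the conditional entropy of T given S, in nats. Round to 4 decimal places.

Marginals: p(S) = (0.6600, 0.3400), p(T) = (0.3300, 0.6700).
H(T|S) = Σ p(S) · H(T|S=·).
  S=a: p=0.6600, H(T|S=a) = 0.5539
  S=b: p=0.3400, H(T|S=b) = 0.6931
Weighted sum = 0.6012 nats.

0.6012 nats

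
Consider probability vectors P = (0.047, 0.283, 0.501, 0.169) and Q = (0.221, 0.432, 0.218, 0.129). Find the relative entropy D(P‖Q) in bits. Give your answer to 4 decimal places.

0.3896 bits

D(P‖Q) = Σ p·log₂(p/q).
  0.047·log₂(0.047/0.221) = -0.10497
  0.283·log₂(0.283/0.432) = -0.17269
  0.501·log₂(0.501/0.218) = 0.60144
  0.169·log₂(0.169/0.129) = 0.06585
D(P‖Q) = 0.3896 bits.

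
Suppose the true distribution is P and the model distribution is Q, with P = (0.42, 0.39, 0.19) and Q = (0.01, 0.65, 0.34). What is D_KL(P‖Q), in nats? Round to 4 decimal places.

1.2600 nats

D(P‖Q) = Σ p·ln(p/q).
  0.42·ln(0.42/0.01) = 1.56982
  0.39·ln(0.39/0.65) = -0.19922
  0.19·ln(0.19/0.34) = -0.11057
D(P‖Q) = 1.2600 nats.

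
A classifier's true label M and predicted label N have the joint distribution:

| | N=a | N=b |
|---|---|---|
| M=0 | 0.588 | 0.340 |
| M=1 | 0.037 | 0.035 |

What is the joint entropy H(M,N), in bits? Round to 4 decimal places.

1.3249 bits

H(M,N) = −Σ p(x,y)·log₂ p(x,y) over all 4 cells.
  cell (0,a): −0.588·log₂0.588 = 0.45047
  cell (0,b): −0.340·log₂0.340 = 0.52917
  cell (1,a): −0.037·log₂0.037 = 0.17598
  cell (1,b): −0.035·log₂0.035 = 0.16928
Sum = 1.3249 bits.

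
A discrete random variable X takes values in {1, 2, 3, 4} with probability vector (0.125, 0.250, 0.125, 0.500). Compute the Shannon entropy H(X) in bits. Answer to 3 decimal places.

1.750 bits

H(X) = −Σ p·log₂ p.
  −(0.125)·log₂(0.125) = 0.3750
  −(0.250)·log₂(0.250) = 0.5000
  −(0.125)·log₂(0.125) = 0.3750
  −(0.500)·log₂(0.500) = 0.5000
Sum: 0.3750 + 0.5000 + 0.3750 + 0.5000 = 1.750 bits.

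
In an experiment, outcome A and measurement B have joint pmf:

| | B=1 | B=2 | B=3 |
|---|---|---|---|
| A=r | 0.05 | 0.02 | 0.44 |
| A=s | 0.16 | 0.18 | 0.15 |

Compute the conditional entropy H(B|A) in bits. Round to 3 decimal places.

1.129 bits

Chain rule: H(B|A) = H(A,B) − H(A).
Marginals: p(A) = (0.5100, 0.4900), p(B) = (0.2100, 0.2000, 0.5900).
H(A,B) = 2.1290 bits; H(A) = 0.9997 bits.
H(B|A) = 2.1290 − 0.9997 = 1.129 bits.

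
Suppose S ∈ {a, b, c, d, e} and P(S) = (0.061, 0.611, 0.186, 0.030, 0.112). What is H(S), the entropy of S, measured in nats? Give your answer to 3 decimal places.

1.135 nats

H(S) = −Σ p·ln p.
  −(0.061)·ln(0.061) = 0.1706
  −(0.611)·ln(0.611) = 0.3010
  −(0.186)·ln(0.186) = 0.3129
  −(0.030)·ln(0.030) = 0.1052
  −(0.112)·ln(0.112) = 0.2452
Sum: 0.1706 + 0.3010 + 0.3129 + 0.1052 + 0.2452 = 1.135 nats.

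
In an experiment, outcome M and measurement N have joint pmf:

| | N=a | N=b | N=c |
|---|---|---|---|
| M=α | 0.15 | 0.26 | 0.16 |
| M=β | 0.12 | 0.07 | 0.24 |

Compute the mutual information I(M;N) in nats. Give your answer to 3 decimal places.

0.058 nats

Marginals: p(M) = (0.5700, 0.4300), p(N) = (0.2700, 0.3300, 0.4000).
I(M;N) = H(M) + H(N) − H(M,N).
H(M) = 0.6833, H(N) = 1.0859, H(M,N) = 1.7111.
I(M;N) = 0.6833 + 1.0859 − 1.7111 = 0.058 nats.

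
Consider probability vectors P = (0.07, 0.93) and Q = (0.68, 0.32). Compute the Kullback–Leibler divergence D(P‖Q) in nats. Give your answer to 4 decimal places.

0.8330 nats

D(P‖Q) = Σ p·ln(p/q).
  0.07·ln(0.07/0.68) = -0.15915
  0.93·ln(0.93/0.32) = 0.99218
D(P‖Q) = 0.8330 nats.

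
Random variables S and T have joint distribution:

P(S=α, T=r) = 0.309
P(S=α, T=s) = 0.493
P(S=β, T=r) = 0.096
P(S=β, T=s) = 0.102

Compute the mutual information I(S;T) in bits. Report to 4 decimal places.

0.0047 bits

Marginals: p(S) = (0.8020, 0.1980), p(T) = (0.4050, 0.5950).
I(S;T) = Σ p(x,y)·log₂[p(x,y)/(p(x)p(y))].
  (α,r): 0.309·log₂(0.9513) = -0.02224
  (α,s): 0.493·log₂(1.0331) = 0.02318
  (β,r): 0.096·log₂(1.1972) = 0.02492
  (β,s): 0.102·log₂(0.8658) = -0.02121
Sum = 0.0047 bits.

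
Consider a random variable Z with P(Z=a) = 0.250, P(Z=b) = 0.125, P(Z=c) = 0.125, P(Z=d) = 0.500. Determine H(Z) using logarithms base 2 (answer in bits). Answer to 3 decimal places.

1.750 bits

H(Z) = −Σ p·log₂ p.
  −(0.250)·log₂(0.250) = 0.5000
  −(0.125)·log₂(0.125) = 0.3750
  −(0.125)·log₂(0.125) = 0.3750
  −(0.500)·log₂(0.500) = 0.5000
Sum: 0.5000 + 0.3750 + 0.3750 + 0.5000 = 1.750 bits.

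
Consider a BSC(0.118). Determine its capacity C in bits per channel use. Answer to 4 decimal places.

Binary symmetric channel: C = 1 − h₂(ε) where h₂ is the binary entropy function.
h₂(0.118) = −0.118·log₂0.118 − 0.882·log₂0.882 = 0.5236.
C = 1 − 0.5236 = 0.4764 bits per channel use.

0.4764 bits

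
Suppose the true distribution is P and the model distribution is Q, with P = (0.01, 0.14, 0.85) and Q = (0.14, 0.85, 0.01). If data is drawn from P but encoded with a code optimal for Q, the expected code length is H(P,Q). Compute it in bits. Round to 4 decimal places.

H(P,Q) = −Σ p·log₂ q.
  −0.01·log₂(0.14) = 0.02837
  −0.14·log₂(0.85) = 0.03283
  −0.85·log₂(0.01) = 5.64728
H(P,Q) = 5.7085 bits.

5.7085 bits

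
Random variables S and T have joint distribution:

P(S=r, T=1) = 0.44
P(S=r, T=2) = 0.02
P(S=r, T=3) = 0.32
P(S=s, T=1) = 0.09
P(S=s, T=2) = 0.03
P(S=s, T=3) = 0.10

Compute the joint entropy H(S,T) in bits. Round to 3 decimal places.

H(S,T) = −Σ p(x,y)·log₂ p(x,y) over all 6 cells.
  cell (r,1): −0.44·log₂0.44 = 0.5211
  cell (r,2): −0.02·log₂0.02 = 0.1129
  cell (r,3): −0.32·log₂0.32 = 0.5260
  cell (s,1): −0.09·log₂0.09 = 0.3127
  cell (s,2): −0.03·log₂0.03 = 0.1518
  cell (s,3): −0.10·log₂0.10 = 0.3322
Sum = 1.957 bits.

1.957 bits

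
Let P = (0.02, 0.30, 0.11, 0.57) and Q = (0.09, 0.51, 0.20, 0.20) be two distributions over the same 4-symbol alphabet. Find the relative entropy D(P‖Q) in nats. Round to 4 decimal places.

D(P‖Q) = Σ p·ln(p/q).
  0.02·ln(0.02/0.09) = -0.03008
  0.30·ln(0.30/0.51) = -0.15919
  0.11·ln(0.11/0.20) = -0.06576
  0.57·ln(0.57/0.20) = 0.59697
D(P‖Q) = 0.3419 nats.

0.3419 nats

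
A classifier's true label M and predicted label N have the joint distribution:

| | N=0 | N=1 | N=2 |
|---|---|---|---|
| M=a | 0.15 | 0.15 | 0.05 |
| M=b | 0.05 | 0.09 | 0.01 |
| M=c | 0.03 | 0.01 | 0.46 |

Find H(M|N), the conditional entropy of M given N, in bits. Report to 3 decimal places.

Chain rule: H(M|N) = H(M,N) − H(N).
Marginals: p(M) = (0.3500, 0.1500, 0.5000), p(N) = (0.2300, 0.2500, 0.5200).
H(M,N) = 2.3659 bits; H(N) = 1.4782 bits.
H(M|N) = 2.3659 − 1.4782 = 0.888 bits.

0.888 bits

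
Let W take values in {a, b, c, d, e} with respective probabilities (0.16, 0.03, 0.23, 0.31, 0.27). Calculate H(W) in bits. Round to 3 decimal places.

H(W) = −Σ p·log₂ p.
  −(0.16)·log₂(0.16) = 0.4230
  −(0.03)·log₂(0.03) = 0.1518
  −(0.23)·log₂(0.23) = 0.4877
  −(0.31)·log₂(0.31) = 0.5238
  −(0.27)·log₂(0.27) = 0.5100
Sum: 0.4230 + 0.1518 + 0.4877 + 0.5238 + 0.5100 = 2.096 bits.

2.096 bits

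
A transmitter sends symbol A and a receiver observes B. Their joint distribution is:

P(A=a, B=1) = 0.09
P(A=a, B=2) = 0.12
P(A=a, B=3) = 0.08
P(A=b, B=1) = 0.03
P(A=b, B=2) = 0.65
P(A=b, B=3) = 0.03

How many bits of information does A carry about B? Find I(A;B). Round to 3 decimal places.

0.198 bits

Marginals: p(A) = (0.2900, 0.7100), p(B) = (0.1200, 0.7700, 0.1100).
I(A;B) = H(A) + H(B) − H(A,B).
H(A) = 0.8687, H(B) = 1.0077, H(A,B) = 1.6787.
I(A;B) = 0.8687 + 1.0077 − 1.6787 = 0.198 bits.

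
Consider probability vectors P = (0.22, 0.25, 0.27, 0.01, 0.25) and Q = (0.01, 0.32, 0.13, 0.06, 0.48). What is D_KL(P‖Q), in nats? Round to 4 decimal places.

0.6347 nats

D(P‖Q) = Σ p·ln(p/q).
  0.22·ln(0.22/0.01) = 0.68003
  0.25·ln(0.25/0.32) = -0.06172
  0.27·ln(0.27/0.13) = 0.19734
  0.01·ln(0.01/0.06) = -0.01792
  0.25·ln(0.25/0.48) = -0.16308
D(P‖Q) = 0.6347 nats.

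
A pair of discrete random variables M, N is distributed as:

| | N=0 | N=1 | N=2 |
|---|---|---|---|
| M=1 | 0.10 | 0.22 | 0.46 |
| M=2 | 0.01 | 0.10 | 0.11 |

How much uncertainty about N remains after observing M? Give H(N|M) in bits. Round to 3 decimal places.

Chain rule: H(N|M) = H(M,N) − H(M).
Marginals: p(M) = (0.7800, 0.2200), p(N) = (0.1100, 0.3200, 0.5700).
H(M,N) = 2.0770 bits; H(M) = 0.7602 bits.
H(N|M) = 2.0770 − 0.7602 = 1.317 bits.

1.317 bits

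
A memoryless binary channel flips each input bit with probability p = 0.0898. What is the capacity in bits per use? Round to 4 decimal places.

Binary symmetric channel: C = 1 − h₂(ε) where h₂ is the binary entropy function.
h₂(0.0898) = −0.0898·log₂0.0898 − 0.9102·log₂0.9102 = 0.4358.
C = 1 − 0.4358 = 0.5642 bits per channel use.

0.5642 bits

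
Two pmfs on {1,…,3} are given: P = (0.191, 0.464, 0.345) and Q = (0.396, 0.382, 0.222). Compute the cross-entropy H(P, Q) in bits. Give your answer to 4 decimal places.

1.6486 bits

H(P,Q) = −Σ p·log₂ q.
  −0.191·log₂(0.396) = 0.25526
  −0.464·log₂(0.382) = 0.64420
  −0.345·log₂(0.222) = 0.74912
H(P,Q) = 1.6486 bits.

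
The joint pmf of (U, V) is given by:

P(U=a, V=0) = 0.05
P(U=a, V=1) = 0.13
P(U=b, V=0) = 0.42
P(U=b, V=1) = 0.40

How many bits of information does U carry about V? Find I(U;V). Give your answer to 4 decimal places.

Marginals: p(U) = (0.1800, 0.8200), p(V) = (0.4700, 0.5300).
I(U;V) = Σ p(x,y)·log₂[p(x,y)/(p(x)p(y))].
  (a,0): 0.05·log₂(0.5910) = -0.03794
  (a,1): 0.13·log₂(1.3627) = 0.05804
  (b,0): 0.42·log₂(1.0898) = 0.05209
  (b,1): 0.40·log₂(0.9204) = -0.04788
Sum = 0.0243 bits.

0.0243 bits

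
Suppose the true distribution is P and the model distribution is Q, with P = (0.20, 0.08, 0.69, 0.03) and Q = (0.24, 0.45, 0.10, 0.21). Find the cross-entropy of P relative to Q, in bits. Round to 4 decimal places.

2.8636 bits

H(P,Q) = −Σ p·log₂ q.
  −0.20·log₂(0.24) = 0.41178
  −0.08·log₂(0.45) = 0.09216
  −0.69·log₂(0.10) = 2.29213
  −0.03·log₂(0.21) = 0.06755
H(P,Q) = 2.8636 bits.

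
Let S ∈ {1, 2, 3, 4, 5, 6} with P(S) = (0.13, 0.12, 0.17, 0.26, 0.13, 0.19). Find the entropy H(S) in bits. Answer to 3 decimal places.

H(S) = −Σ p·log₂ p.
  −(0.13)·log₂(0.13) = 0.3826
  −(0.12)·log₂(0.12) = 0.3671
  −(0.17)·log₂(0.17) = 0.4346
  −(0.26)·log₂(0.26) = 0.5053
  −(0.13)·log₂(0.13) = 0.3826
  −(0.19)·log₂(0.19) = 0.4552
Sum: 0.3826 + 0.3671 + 0.4346 + 0.5053 + 0.3826 + 0.4552 = 2.527 bits.

2.527 bits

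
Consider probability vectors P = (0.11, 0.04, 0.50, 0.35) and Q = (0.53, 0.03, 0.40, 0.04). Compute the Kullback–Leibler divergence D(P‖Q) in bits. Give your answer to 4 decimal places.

D(P‖Q) = Σ p·log₂(p/q).
  0.11·log₂(0.11/0.53) = -0.24953
  0.04·log₂(0.04/0.03) = 0.01660
  0.50·log₂(0.50/0.40) = 0.16096
  0.35·log₂(0.35/0.04) = 1.09525
D(P‖Q) = 1.0233 bits.

1.0233 bits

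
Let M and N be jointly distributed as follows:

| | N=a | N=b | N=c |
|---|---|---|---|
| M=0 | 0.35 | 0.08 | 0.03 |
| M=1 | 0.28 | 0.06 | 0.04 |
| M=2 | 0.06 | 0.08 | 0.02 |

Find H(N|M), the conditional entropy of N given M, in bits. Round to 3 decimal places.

Chain rule: H(N|M) = H(M,N) − H(M).
Marginals: p(M) = (0.4600, 0.3800, 0.1600), p(N) = (0.6900, 0.2200, 0.0900).
H(M,N) = 2.5648 bits; H(M) = 1.4688 bits.
H(N|M) = 2.5648 − 1.4688 = 1.096 bits.

1.096 bits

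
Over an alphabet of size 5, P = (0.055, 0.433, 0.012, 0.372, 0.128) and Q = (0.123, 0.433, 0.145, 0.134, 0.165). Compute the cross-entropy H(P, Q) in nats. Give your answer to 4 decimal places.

1.4792 nats

H(P,Q) = −Σ p·ln q.
  −0.055·ln(0.123) = 0.11526
  −0.433·ln(0.433) = 0.36243
  −0.012·ln(0.145) = 0.02317
  −0.372·ln(0.134) = 0.74769
  −0.128·ln(0.165) = 0.23063
H(P,Q) = 1.4792 nats.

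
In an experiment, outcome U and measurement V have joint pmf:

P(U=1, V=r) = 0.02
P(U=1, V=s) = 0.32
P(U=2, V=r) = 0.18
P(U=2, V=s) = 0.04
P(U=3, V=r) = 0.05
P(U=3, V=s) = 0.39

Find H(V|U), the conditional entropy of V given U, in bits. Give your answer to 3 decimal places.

0.485 bits

Marginals: p(U) = (0.3400, 0.2200, 0.4400), p(V) = (0.2500, 0.7500).
H(V|U) = Σ p(U) · H(V|U=·).
  U=1: p=0.3400, H(V|U=1) = 0.3228
  U=2: p=0.2200, H(V|U=2) = 0.6840
  U=3: p=0.4400, H(V|U=3) = 0.5108
Weighted sum = 0.485 bits.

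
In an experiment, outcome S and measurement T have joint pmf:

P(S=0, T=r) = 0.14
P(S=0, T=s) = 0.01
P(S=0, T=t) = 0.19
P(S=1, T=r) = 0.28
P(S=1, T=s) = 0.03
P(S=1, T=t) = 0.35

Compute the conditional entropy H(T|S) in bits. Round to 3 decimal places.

1.190 bits

Marginals: p(S) = (0.3400, 0.6600), p(T) = (0.4200, 0.0400, 0.5400).
H(T|S) = Σ p(S) · H(T|S=·).
  S=0: p=0.3400, H(T|S=0) = 1.1459
  S=1: p=0.6600, H(T|S=1) = 1.2128
Weighted sum = 1.190 bits.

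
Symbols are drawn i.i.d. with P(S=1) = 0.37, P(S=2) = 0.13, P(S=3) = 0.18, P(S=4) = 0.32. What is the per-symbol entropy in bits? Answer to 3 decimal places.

1.885 bits

H(S) = −Σ p·log₂ p.
  −(0.37)·log₂(0.37) = 0.5307
  −(0.13)·log₂(0.13) = 0.3826
  −(0.18)·log₂(0.18) = 0.4453
  −(0.32)·log₂(0.32) = 0.5260
Sum: 0.5307 + 0.3826 + 0.4453 + 0.5260 = 1.885 bits.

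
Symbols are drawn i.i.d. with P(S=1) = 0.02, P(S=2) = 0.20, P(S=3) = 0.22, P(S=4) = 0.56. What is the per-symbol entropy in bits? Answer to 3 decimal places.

1.526 bits

H(S) = −Σ p·log₂ p.
  −(0.02)·log₂(0.02) = 0.1129
  −(0.20)·log₂(0.20) = 0.4644
  −(0.22)·log₂(0.22) = 0.4806
  −(0.56)·log₂(0.56) = 0.4684
Sum: 0.1129 + 0.4644 + 0.4806 + 0.4684 = 1.526 bits.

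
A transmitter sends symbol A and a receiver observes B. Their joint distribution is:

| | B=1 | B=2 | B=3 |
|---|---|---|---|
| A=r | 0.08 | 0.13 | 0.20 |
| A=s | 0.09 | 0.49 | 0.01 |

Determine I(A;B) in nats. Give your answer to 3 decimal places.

Marginals: p(A) = (0.4100, 0.5900), p(B) = (0.1700, 0.6200, 0.2100).
I(A;B) = Σ p(x,y)·ln[p(x,y)/(p(x)p(y))].
  (r,1): 0.08·ln(1.1478) = 0.0110
  (r,2): 0.13·ln(0.5114) = -0.0872
  (r,3): 0.20·ln(2.3229) = 0.1686
  (s,1): 0.09·ln(0.8973) = -0.0098
  (s,2): 0.49·ln(1.3395) = 0.1432
  (s,3): 0.01·ln(0.0807) = -0.0252
Sum = 0.201 nats.

0.201 nats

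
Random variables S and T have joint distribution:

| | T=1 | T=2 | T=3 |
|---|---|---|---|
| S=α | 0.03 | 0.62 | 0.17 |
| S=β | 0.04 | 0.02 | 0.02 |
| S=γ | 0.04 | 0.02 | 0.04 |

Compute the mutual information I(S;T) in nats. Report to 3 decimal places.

0.126 nats

Marginals: p(S) = (0.8200, 0.0800, 0.1000), p(T) = (0.1100, 0.6600, 0.2300).
I(S;T) = Σ p(x,y)·ln[p(x,y)/(p(x)p(y))].
  (α,1): 0.03·ln(0.3326) = -0.0330
  (α,2): 0.62·ln(1.1456) = 0.0843
  (α,3): 0.17·ln(0.9014) = -0.0177
  (β,1): 0.04·ln(4.5455) = 0.0606
  (β,2): 0.02·ln(0.3788) = -0.0194
  (β,3): 0.02·ln(1.0870) = 0.0017
  (γ,1): 0.04·ln(3.6364) = 0.0516
  (γ,2): 0.02·ln(0.3030) = -0.0239
  (γ,3): 0.04·ln(1.7391) = 0.0221
Sum = 0.126 nats.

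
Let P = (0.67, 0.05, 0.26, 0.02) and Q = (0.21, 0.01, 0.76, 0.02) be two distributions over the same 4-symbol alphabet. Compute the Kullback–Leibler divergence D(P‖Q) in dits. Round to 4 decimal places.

D(P‖Q) = Σ p·log₁₀(p/q).
  0.67·log₁₀(0.67/0.21) = 0.33758
  0.05·log₁₀(0.05/0.01) = 0.03495
  0.26·log₁₀(0.26/0.76) = -0.12112
  0.02·log₁₀(0.02/0.02) = 0.00000
D(P‖Q) = 0.2514 dits.

0.2514 dits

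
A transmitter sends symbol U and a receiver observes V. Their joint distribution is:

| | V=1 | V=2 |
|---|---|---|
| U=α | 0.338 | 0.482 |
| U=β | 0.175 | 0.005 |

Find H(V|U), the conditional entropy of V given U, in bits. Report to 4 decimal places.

Marginals: p(U) = (0.8200, 0.1800), p(V) = (0.5130, 0.4870).
H(V|U) = Σ p(U) · H(V|U=·).
  U=α: p=0.8200, H(V|U=α) = 0.9776
  U=β: p=0.1800, H(V|U=β) = 0.1831
Weighted sum = 0.8346 bits.

0.8346 bits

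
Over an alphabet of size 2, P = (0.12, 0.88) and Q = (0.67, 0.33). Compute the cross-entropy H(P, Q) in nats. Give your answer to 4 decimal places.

H(P,Q) = −Σ p·ln q.
  −0.12·ln(0.67) = 0.04806
  −0.88·ln(0.33) = 0.97562
H(P,Q) = 1.0237 nats.

1.0237 nats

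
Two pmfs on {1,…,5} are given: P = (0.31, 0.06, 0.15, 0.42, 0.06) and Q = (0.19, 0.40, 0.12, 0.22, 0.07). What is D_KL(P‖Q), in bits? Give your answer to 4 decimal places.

D(P‖Q) = Σ p·log₂(p/q).
  0.31·log₂(0.31/0.19) = 0.21894
  0.06·log₂(0.06/0.40) = -0.16422
  0.15·log₂(0.15/0.12) = 0.04829
  0.42·log₂(0.42/0.22) = 0.39181
  0.06·log₂(0.06/0.07) = -0.01334
D(P‖Q) = 0.4815 bits.

0.4815 bits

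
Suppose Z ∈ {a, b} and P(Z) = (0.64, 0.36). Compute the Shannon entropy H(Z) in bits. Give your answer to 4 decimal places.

H(Z) = −Σ p·log₂ p.
  −(0.64)·log₂(0.64) = 0.41207
  −(0.36)·log₂(0.36) = 0.53062
Sum: 0.41207 + 0.53062 = 0.9427 bits.

0.9427 bits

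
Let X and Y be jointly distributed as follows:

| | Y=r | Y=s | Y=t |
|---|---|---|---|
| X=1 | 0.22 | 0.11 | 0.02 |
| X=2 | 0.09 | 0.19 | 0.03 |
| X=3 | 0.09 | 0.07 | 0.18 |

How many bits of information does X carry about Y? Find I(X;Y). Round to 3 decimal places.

Marginals: p(X) = (0.3500, 0.3100, 0.3400), p(Y) = (0.4000, 0.3700, 0.2300).
I(X;Y) = Σ p(x,y)·log₂[p(x,y)/(p(x)p(y))].
  (1,r): 0.22·log₂(1.5714) = 0.1435
  (1,s): 0.11·log₂(0.8494) = -0.0259
  (1,t): 0.02·log₂(0.2484) = -0.0402
  (2,r): 0.09·log₂(0.7258) = -0.0416
  (2,s): 0.19·log₂(1.6565) = 0.1383
  (2,t): 0.03·log₂(0.4208) = -0.0375
  (3,r): 0.09·log₂(0.6618) = -0.0536
  (3,s): 0.07·log₂(0.5564) = -0.0592
  (3,t): 0.18·log₂(2.3018) = 0.2165
Sum = 0.240 bits.

0.240 bits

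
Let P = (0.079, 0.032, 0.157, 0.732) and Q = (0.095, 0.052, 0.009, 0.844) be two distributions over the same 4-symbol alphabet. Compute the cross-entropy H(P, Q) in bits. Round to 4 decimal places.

H(P,Q) = −Σ p·log₂ q.
  −0.079·log₂(0.095) = 0.26828
  −0.032·log₂(0.052) = 0.13649
  −0.157·log₂(0.009) = 1.06695
  −0.732·log₂(0.844) = 0.17911
H(P,Q) = 1.6508 bits.

1.6508 bits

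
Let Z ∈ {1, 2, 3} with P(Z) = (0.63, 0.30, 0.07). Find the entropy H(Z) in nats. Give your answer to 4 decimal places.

H(Z) = −Σ p·ln p.
  −(0.63)·ln(0.63) = 0.29108
  −(0.30)·ln(0.30) = 0.36119
  −(0.07)·ln(0.07) = 0.18615
Sum: 0.29108 + 0.36119 + 0.18615 = 0.8384 nats.

0.8384 nats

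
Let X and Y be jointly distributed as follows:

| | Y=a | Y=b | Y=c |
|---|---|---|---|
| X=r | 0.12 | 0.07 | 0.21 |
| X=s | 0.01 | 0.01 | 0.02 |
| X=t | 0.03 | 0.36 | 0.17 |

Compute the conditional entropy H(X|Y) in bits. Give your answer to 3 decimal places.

Chain rule: H(X|Y) = H(X,Y) − H(Y).
Marginals: p(X) = (0.4000, 0.0400, 0.5600), p(Y) = (0.1600, 0.4400, 0.4000).
H(X,Y) = 2.4712 bits; H(Y) = 1.4729 bits.
H(X|Y) = 2.4712 − 1.4729 = 0.998 bits.

0.998 bits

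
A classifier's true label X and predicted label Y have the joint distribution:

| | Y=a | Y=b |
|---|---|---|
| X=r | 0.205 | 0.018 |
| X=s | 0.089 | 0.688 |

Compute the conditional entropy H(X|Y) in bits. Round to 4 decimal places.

0.3810 bits

Chain rule: H(X|Y) = H(X,Y) − H(Y).
Marginals: p(X) = (0.2230, 0.7770), p(Y) = (0.2940, 0.7060).
H(X,Y) = 1.2548 bits; H(Y) = 0.8738 bits.
H(X|Y) = 1.2548 − 0.8738 = 0.3810 bits.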